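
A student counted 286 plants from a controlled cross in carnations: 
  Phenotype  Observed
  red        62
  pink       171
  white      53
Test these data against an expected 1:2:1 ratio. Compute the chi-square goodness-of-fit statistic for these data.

Under the 1:2:1 hypothesis (Σ ratio = 4, N = 286):
  red: 286 × 1/4 = 71.5
  pink: 286 × 2/4 = 143
  white: 286 × 1/4 = 71.5
χ² = Σ (O − E)² / E
  red: (62 − 71.5)² / 71.5 = 1.2622
  pink: (171 − 143)² / 143 = 5.4825
  white: (53 − 71.5)² / 71.5 = 4.7867
χ² = 1.2622 + 5.4825 + 4.7867 = 11.5314 ≈ 11.531

11.531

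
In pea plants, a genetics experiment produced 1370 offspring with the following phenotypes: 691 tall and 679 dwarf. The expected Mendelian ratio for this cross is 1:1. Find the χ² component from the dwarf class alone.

0.053

Total ratio parts = 2. Expected numbers out of 1370:
  tall: 1370 × 1/2 = 685
  dwarf: 1370 × 1/2 = 685
Contribution of dwarf: (679 − 685)² / 685 = 0.0526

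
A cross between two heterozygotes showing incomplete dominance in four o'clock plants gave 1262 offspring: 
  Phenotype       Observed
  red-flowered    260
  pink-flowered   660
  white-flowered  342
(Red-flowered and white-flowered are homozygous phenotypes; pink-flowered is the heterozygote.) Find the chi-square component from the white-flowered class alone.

2.226

With incomplete dominance, a heterozygote × heterozygote cross gives a 1:2:1 phenotypic ratio.
Total ratio parts = 4. Expected numbers out of 1262:
  red-flowered: 1262 × 1/4 = 315.5
  pink-flowered: 1262 × 2/4 = 631
  white-flowered: 1262 × 1/4 = 315.5
Contribution of white-flowered: (342 − 315.5)² / 315.5 = 2.2258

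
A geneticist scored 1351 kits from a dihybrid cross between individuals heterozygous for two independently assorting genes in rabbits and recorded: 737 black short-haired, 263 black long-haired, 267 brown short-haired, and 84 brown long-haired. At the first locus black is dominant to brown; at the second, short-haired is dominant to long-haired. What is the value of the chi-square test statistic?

1.805

A dihybrid F₂ with independent assortment and complete dominance at both loci gives a 9:3:3:1 phenotypic ratio.
Under the 9:3:3:1 hypothesis (Σ ratio = 16, N = 1351):
  black short-haired: 1351 × 9/16 = 759.9375
  black long-haired: 1351 × 3/16 = 253.3125
  brown short-haired: 1351 × 3/16 = 253.3125
  brown long-haired: 1351 × 1/16 = 84.4375
χ² = Σ (O − E)² / E
  black short-haired: (737 − 759.9375)² / 759.9375 = 0.6923
  black long-haired: (263 − 253.3125)² / 253.3125 = 0.3705
  brown short-haired: (267 − 253.3125)² / 253.3125 = 0.7396
  brown long-haired: (84 − 84.4375)² / 84.4375 = 0.0023
χ² = 0.6923 + 0.3705 + 0.7396 + 0.0023 = 1.8047 ≈ 1.805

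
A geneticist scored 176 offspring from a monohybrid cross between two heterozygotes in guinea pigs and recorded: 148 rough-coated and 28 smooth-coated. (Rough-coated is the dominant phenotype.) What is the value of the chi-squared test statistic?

7.758

For a monohybrid cross between heterozygotes with complete dominance, the expected phenotypic ratio is 3:1.
Expected counts for N = 176 under a 3:1 ratio (total parts = 4):
  rough-coated: 176 × 3/4 = 132
  smooth-coated: 176 × 1/4 = 44
χ² = Σ (O − E)² / E
  rough-coated: (148 − 132)² / 132 = 1.9394
  smooth-coated: (28 − 44)² / 44 = 5.8182
χ² = 1.9394 + 5.8182 = 7.7576 ≈ 7.758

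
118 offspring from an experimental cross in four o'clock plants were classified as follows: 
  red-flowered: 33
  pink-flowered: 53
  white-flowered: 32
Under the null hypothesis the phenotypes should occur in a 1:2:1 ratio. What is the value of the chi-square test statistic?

1.237

Expected counts for N = 118 under a 1:2:1 ratio (total parts = 4):
  red-flowered: 118 × 1/4 = 29.5
  pink-flowered: 118 × 2/4 = 59
  white-flowered: 118 × 1/4 = 29.5
χ² = Σ (O − E)² / E
  red-flowered: (33 − 29.5)² / 29.5 = 0.4153
  pink-flowered: (53 − 59)² / 59 = 0.6102
  white-flowered: (32 − 29.5)² / 29.5 = 0.2119
χ² = 0.4153 + 0.6102 + 0.2119 = 1.2374 ≈ 1.237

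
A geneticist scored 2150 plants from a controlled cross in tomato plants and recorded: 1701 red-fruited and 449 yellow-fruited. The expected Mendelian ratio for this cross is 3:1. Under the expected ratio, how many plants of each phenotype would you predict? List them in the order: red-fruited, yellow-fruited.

Under the 3:1 hypothesis (Σ ratio = 4, N = 2150):
  red-fruited: 2150 × 3/4 = 1612.5
  yellow-fruited: 2150 × 1/4 = 537.5

1612.5, 537.5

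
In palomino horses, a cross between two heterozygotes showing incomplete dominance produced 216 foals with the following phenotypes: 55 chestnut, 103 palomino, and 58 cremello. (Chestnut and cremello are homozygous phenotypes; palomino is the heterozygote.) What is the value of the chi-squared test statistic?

With incomplete dominance, a heterozygote × heterozygote cross gives a 1:2:1 phenotypic ratio.
Total ratio parts = 4. Expected numbers out of 216:
  chestnut: 216 × 1/4 = 54
  palomino: 216 × 2/4 = 108
  cremello: 216 × 1/4 = 54
χ² = Σ (O − E)² / E
  chestnut: (55 − 54)² / 54 = 0.0185
  palomino: (103 − 108)² / 108 = 0.2315
  cremello: (58 − 54)² / 54 = 0.2963
χ² = 0.0185 + 0.2315 + 0.2963 = 0.5463 ≈ 0.546

0.546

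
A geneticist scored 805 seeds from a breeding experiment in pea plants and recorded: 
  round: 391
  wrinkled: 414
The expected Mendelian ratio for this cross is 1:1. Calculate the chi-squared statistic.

0.657

Expected counts for N = 805 under a 1:1 ratio (total parts = 2):
  round: 805 × 1/2 = 402.5
  wrinkled: 805 × 1/2 = 402.5
χ² = Σ (O − E)² / E
  round: (391 − 402.5)² / 402.5 = 0.3286
  wrinkled: (414 − 402.5)² / 402.5 = 0.3286
χ² = 0.3286 + 0.3286 = 0.6572 ≈ 0.657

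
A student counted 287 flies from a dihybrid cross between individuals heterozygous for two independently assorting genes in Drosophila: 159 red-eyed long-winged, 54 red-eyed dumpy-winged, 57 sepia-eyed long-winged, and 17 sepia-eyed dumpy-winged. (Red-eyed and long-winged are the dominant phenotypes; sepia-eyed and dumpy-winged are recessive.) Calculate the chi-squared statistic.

A dihybrid F₂ with independent assortment and complete dominance at both loci gives a 9:3:3:1 phenotypic ratio.
Total ratio parts = 16. Expected numbers out of 287:
  red-eyed long-winged: 287 × 9/16 = 161.4375
  red-eyed dumpy-winged: 287 × 3/16 = 53.8125
  sepia-eyed long-winged: 287 × 3/16 = 53.8125
  sepia-eyed dumpy-winged: 287 × 1/16 = 17.9375
χ² = Σ (O − E)² / E
  red-eyed long-winged: (159 − 161.4375)² / 161.4375 = 0.0368
  red-eyed dumpy-winged: (54 − 53.8125)² / 53.8125 = 0.0007
  sepia-eyed long-winged: (57 − 53.8125)² / 53.8125 = 0.1888
  sepia-eyed dumpy-winged: (17 − 17.9375)² / 17.9375 = 0.0490
χ² = 0.0368 + 0.0007 + 0.1888 + 0.0490 = 0.2753 ≈ 0.275

0.275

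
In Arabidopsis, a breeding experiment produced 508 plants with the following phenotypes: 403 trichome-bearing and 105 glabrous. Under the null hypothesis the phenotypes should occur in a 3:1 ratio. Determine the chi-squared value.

5.081

Expected counts for N = 508 under a 3:1 ratio (total parts = 4):
  trichome-bearing: 508 × 3/4 = 381
  glabrous: 508 × 1/4 = 127
χ² = Σ (O − E)² / E
  trichome-bearing: (403 − 381)² / 381 = 1.2703
  glabrous: (105 − 127)² / 127 = 3.8110
χ² = 1.2703 + 3.8110 = 5.0813 ≈ 5.081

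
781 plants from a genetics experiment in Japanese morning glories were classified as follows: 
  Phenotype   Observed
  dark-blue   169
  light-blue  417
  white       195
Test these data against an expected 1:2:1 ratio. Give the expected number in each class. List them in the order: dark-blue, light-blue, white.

195.25, 390.5, 195.25

The 1:2:1 ratio has 4 parts, so with N = 781 the expected counts are:
  dark-blue: 781 × 1/4 = 195.25
  light-blue: 781 × 2/4 = 390.5
  white: 781 × 1/4 = 195.25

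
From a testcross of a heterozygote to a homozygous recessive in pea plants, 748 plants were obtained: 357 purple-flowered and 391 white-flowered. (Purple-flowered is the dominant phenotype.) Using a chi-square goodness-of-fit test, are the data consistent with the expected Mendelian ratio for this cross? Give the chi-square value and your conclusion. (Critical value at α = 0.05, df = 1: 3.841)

A testcross of a heterozygote (Aa × aa) gives a 1:1 phenotypic ratio.
Total ratio parts = 2. Expected numbers out of 748:
  purple-flowered: 748 × 1/2 = 374
  white-flowered: 748 × 1/2 = 374
χ² = Σ (O − E)² / E
  purple-flowered: (357 − 374)² / 374 = 0.7727
  white-flowered: (391 − 374)² / 374 = 0.7727
χ² = 0.7727 + 0.7727 = 1.5454 ≈ 1.545
Degrees of freedom = 2 − 1 = 1; critical value at α = 0.05 is 3.841.
Since 1.545 < 3.841, we fail to reject the null hypothesis — the data are consistent with the 1:1 ratio.

1.545; consistent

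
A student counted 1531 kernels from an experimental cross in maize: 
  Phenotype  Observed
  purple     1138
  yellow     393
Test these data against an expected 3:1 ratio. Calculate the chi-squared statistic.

0.366

Under the 3:1 hypothesis (Σ ratio = 4, N = 1531):
  purple: 1531 × 3/4 = 1148.25
  yellow: 1531 × 1/4 = 382.75
χ² = Σ (O − E)² / E
  purple: (1138 − 1148.25)² / 1148.25 = 0.0915
  yellow: (393 − 382.75)² / 382.75 = 0.2745
χ² = 0.0915 + 0.2745 = 0.366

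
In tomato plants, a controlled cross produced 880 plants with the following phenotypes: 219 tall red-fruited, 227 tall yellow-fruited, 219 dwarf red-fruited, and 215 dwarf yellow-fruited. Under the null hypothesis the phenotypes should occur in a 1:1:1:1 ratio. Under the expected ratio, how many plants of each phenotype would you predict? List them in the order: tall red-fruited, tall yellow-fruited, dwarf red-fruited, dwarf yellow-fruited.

220, 220, 220, 220

Expected counts for N = 880 under a 1:1:1:1 ratio (total parts = 4):
  tall red-fruited: 880 × 1/4 = 220
  tall yellow-fruited: 880 × 1/4 = 220
  dwarf red-fruited: 880 × 1/4 = 220
  dwarf yellow-fruited: 880 × 1/4 = 220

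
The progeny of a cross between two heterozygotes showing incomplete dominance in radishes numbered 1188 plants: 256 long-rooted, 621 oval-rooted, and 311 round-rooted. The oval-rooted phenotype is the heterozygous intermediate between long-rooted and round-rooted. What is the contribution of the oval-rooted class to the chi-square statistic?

1.227

With incomplete dominance, a heterozygote × heterozygote cross gives a 1:2:1 phenotypic ratio.
The 1:2:1 ratio has 4 parts, so with N = 1188 the expected counts are:
  long-rooted: 1188 × 1/4 = 297
  oval-rooted: 1188 × 2/4 = 594
  round-rooted: 1188 × 1/4 = 297
Contribution of oval-rooted: (621 − 594)² / 594 = 1.2273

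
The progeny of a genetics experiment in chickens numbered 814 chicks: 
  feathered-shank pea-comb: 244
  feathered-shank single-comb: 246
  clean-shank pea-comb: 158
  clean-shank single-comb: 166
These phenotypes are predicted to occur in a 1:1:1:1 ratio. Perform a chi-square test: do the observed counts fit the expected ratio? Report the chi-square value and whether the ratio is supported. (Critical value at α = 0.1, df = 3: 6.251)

Expected counts for N = 814 under a 1:1:1:1 ratio (total parts = 4):
  feathered-shank pea-comb: 814 × 1/4 = 203.5
  feathered-shank single-comb: 814 × 1/4 = 203.5
  clean-shank pea-comb: 814 × 1/4 = 203.5
  clean-shank single-comb: 814 × 1/4 = 203.5
χ² = Σ (O − E)² / E
  feathered-shank pea-comb: (244 − 203.5)² / 203.5 = 8.0602
  feathered-shank single-comb: (246 − 203.5)² / 203.5 = 8.8759
  clean-shank pea-comb: (158 − 203.5)² / 203.5 = 10.1732
  clean-shank single-comb: (166 − 203.5)² / 203.5 = 6.9103
χ² = 8.0602 + 8.8759 + 10.1732 + 6.9103 = 34.0196 ≈ 34.020
Degrees of freedom = 4 − 1 = 3; critical value at α = 0.1 is 6.251.
Since 34.020 > 6.251, we reject the null hypothesis — the data do not fit the 1:1:1:1 ratio.

34.020; not consistent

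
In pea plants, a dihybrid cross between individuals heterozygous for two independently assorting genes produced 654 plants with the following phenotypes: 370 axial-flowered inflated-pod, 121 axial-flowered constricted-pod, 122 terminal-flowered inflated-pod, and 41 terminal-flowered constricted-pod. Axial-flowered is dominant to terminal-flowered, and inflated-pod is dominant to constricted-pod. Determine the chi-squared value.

0.037

A dihybrid F₂ with independent assortment and complete dominance at both loci gives a 9:3:3:1 phenotypic ratio.
The 9:3:3:1 ratio has 16 parts, so with N = 654 the expected counts are:
  axial-flowered inflated-pod: 654 × 9/16 = 367.875
  axial-flowered constricted-pod: 654 × 3/16 = 122.625
  terminal-flowered inflated-pod: 654 × 3/16 = 122.625
  terminal-flowered constricted-pod: 654 × 1/16 = 40.875
χ² = Σ (O − E)² / E
  axial-flowered inflated-pod: (370 − 367.875)² / 367.875 = 0.0123
  axial-flowered constricted-pod: (121 − 122.625)² / 122.625 = 0.0215
  terminal-flowered inflated-pod: (122 − 122.625)² / 122.625 = 0.0032
  terminal-flowered constricted-pod: (41 − 40.875)² / 40.875 = 0.0004
χ² = 0.0123 + 0.0215 + 0.0032 + 0.0004 = 0.0374 ≈ 0.037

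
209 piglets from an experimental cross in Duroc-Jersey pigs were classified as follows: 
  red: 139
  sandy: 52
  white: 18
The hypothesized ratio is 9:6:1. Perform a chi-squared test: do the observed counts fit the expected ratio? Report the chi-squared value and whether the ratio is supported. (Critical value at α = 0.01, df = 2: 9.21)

14.651; not consistent

Under the 9:6:1 hypothesis (Σ ratio = 16, N = 209):
  red: 209 × 9/16 = 117.5625
  sandy: 209 × 6/16 = 78.375
  white: 209 × 1/16 = 13.0625
χ² = Σ (O − E)² / E
  red: (139 − 117.5625)² / 117.5625 = 3.9091
  sandy: (52 − 78.375)² / 78.375 = 8.8758
  white: (18 − 13.0625)² / 13.0625 = 1.8663
χ² = 3.9091 + 8.8758 + 1.8663 = 14.6512 ≈ 14.651
Degrees of freedom = 3 − 1 = 2; critical value at α = 0.01 is 9.21.
Since 14.651 > 9.21, we reject the null hypothesis — the data do not fit the 9:6:1 ratio.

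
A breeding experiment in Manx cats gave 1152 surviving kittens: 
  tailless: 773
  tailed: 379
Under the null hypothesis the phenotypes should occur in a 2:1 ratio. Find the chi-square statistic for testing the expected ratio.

0.098

The 2:1 ratio has 3 parts, so with N = 1152 the expected counts are:
  tailless: 1152 × 2/3 = 768
  tailed: 1152 × 1/3 = 384
χ² = Σ (O − E)² / E
  tailless: (773 − 768)² / 768 = 0.0326
  tailed: (379 − 384)² / 384 = 0.0651
χ² = 0.0326 + 0.0651 = 0.0977 ≈ 0.098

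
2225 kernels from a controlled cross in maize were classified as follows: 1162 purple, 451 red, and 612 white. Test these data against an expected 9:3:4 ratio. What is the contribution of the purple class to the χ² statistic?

Under the 9:3:4 hypothesis (Σ ratio = 16, N = 2225):
  purple: 2225 × 9/16 = 1251.5625
  red: 2225 × 3/16 = 417.1875
  white: 2225 × 4/16 = 556.25
Contribution of purple: (1162 − 1251.5625)² / 1251.5625 = 6.4091

6.409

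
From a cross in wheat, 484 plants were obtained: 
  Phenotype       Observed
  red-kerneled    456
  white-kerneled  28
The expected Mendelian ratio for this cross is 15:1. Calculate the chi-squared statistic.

0.179

Under the 15:1 hypothesis (Σ ratio = 16, N = 484):
  red-kerneled: 484 × 15/16 = 453.75
  white-kerneled: 484 × 1/16 = 30.25
χ² = Σ (O − E)² / E
  red-kerneled: (456 − 453.75)² / 453.75 = 0.0112
  white-kerneled: (28 − 30.25)² / 30.25 = 0.1674
χ² = 0.0112 + 0.1674 = 0.1786 ≈ 0.179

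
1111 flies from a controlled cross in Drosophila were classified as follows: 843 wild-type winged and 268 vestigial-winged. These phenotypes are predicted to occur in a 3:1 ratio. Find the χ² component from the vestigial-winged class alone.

0.342

Expected counts for N = 1111 under a 3:1 ratio (total parts = 4):
  wild-type winged: 1111 × 3/4 = 833.25
  vestigial-winged: 1111 × 1/4 = 277.75
Contribution of vestigial-winged: (268 − 277.75)² / 277.75 = 0.3423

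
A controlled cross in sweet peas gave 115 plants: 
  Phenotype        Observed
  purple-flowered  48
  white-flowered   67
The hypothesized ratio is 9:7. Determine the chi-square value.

9.840

Expected counts for N = 115 under a 9:7 ratio (total parts = 16):
  purple-flowered: 115 × 9/16 = 64.6875
  white-flowered: 115 × 7/16 = 50.3125
χ² = Σ (O − E)² / E
  purple-flowered: (48 − 64.6875)² / 64.6875 = 4.3049
  white-flowered: (67 − 50.3125)² / 50.3125 = 5.5349
χ² = 4.3049 + 5.5349 = 9.8398 ≈ 9.840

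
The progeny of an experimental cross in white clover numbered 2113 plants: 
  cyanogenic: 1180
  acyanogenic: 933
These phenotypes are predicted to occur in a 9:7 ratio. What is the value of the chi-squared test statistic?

Expected counts for N = 2113 under a 9:7 ratio (total parts = 16):
  cyanogenic: 2113 × 9/16 = 1188.5625
  acyanogenic: 2113 × 7/16 = 924.4375
χ² = Σ (O − E)² / E
  cyanogenic: (1180 − 1188.5625)² / 1188.5625 = 0.0617
  acyanogenic: (933 − 924.4375)² / 924.4375 = 0.0793
χ² = 0.0617 + 0.0793 = 0.141

0.141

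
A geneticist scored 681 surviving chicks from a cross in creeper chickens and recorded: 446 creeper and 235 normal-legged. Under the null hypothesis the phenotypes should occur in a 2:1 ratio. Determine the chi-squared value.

0.423

The 2:1 ratio has 3 parts, so with N = 681 the expected counts are:
  creeper: 681 × 2/3 = 454
  normal-legged: 681 × 1/3 = 227
χ² = Σ (O − E)² / E
  creeper: (446 − 454)² / 454 = 0.1410
  normal-legged: (235 − 227)² / 227 = 0.2819
χ² = 0.1410 + 0.2819 = 0.4229 ≈ 0.423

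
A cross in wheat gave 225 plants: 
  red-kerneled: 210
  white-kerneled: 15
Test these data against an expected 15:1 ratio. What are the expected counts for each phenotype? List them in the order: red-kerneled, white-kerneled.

Expected counts for N = 225 under a 15:1 ratio (total parts = 16):
  red-kerneled: 225 × 15/16 = 210.9375
  white-kerneled: 225 × 1/16 = 14.0625

210.9375, 14.0625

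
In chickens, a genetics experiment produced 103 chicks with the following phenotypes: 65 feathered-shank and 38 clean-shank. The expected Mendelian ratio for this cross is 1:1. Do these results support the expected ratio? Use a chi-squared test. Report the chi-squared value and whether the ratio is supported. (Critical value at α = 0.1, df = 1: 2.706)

The 1:1 ratio has 2 parts, so with N = 103 the expected counts are:
  feathered-shank: 103 × 1/2 = 51.5
  clean-shank: 103 × 1/2 = 51.5
χ² = Σ (O − E)² / E
  feathered-shank: (65 − 51.5)² / 51.5 = 3.5388
  clean-shank: (38 − 51.5)² / 51.5 = 3.5388
χ² = 3.5388 + 3.5388 = 7.0776 ≈ 7.078
Degrees of freedom = 2 − 1 = 1; critical value at α = 0.1 is 2.706.
Since 7.078 > 2.706, we reject the null hypothesis — the data do not fit the 1:1 ratio.

7.078; not consistent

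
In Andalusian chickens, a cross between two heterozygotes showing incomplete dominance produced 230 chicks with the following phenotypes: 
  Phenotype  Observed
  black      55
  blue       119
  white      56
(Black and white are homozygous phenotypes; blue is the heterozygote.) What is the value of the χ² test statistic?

0.287

With incomplete dominance, a heterozygote × heterozygote cross gives a 1:2:1 phenotypic ratio.
Total ratio parts = 4. Expected numbers out of 230:
  black: 230 × 1/4 = 57.5
  blue: 230 × 2/4 = 115
  white: 230 × 1/4 = 57.5
χ² = Σ (O − E)² / E
  black: (55 − 57.5)² / 57.5 = 0.1087
  blue: (119 − 115)² / 115 = 0.1391
  white: (56 − 57.5)² / 57.5 = 0.0391
χ² = 0.1087 + 0.1391 + 0.0391 = 0.2869 ≈ 0.287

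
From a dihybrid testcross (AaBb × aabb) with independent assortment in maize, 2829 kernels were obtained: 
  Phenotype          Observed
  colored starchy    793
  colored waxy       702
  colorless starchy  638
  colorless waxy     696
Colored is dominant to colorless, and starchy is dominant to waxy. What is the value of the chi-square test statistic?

17.395

A dihybrid testcross with independent assortment gives a 1:1:1:1 ratio.
Expected counts for N = 2829 under a 1:1:1:1 ratio (total parts = 4):
  colored starchy: 2829 × 1/4 = 707.25
  colored waxy: 2829 × 1/4 = 707.25
  colorless starchy: 2829 × 1/4 = 707.25
  colorless waxy: 2829 × 1/4 = 707.25
χ² = Σ (O − E)² / E
  colored starchy: (793 − 707.25)² / 707.25 = 10.3967
  colored waxy: (702 − 707.25)² / 707.25 = 0.0390
  colorless starchy: (638 − 707.25)² / 707.25 = 6.7806
  colorless waxy: (696 − 707.25)² / 707.25 = 0.1790
χ² = 10.3967 + 0.0390 + 6.7806 + 0.1790 = 17.3953 ≈ 17.395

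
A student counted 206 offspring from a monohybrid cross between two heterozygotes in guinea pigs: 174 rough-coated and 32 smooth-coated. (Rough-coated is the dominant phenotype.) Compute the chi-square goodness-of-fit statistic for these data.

9.845

For a monohybrid cross between heterozygotes with complete dominance, the expected phenotypic ratio is 3:1.
Total ratio parts = 4. Expected numbers out of 206:
  rough-coated: 206 × 3/4 = 154.5
  smooth-coated: 206 × 1/4 = 51.5
χ² = Σ (O − E)² / E
  rough-coated: (174 − 154.5)² / 154.5 = 2.4612
  smooth-coated: (32 − 51.5)² / 51.5 = 7.3835
χ² = 2.4612 + 7.3835 = 9.8447 ≈ 9.845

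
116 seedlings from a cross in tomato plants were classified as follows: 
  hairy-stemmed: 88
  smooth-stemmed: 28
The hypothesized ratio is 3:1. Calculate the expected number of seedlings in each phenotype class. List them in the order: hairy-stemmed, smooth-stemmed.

Total ratio parts = 4. Expected numbers out of 116:
  hairy-stemmed: 116 × 3/4 = 87
  smooth-stemmed: 116 × 1/4 = 29

87, 29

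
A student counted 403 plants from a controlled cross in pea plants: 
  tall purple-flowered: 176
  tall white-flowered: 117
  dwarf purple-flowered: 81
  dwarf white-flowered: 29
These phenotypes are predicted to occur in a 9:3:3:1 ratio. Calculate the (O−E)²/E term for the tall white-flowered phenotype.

22.724

Total ratio parts = 16. Expected numbers out of 403:
  tall purple-flowered: 403 × 9/16 = 226.6875
  tall white-flowered: 403 × 3/16 = 75.5625
  dwarf purple-flowered: 403 × 3/16 = 75.5625
  dwarf white-flowered: 403 × 1/16 = 25.1875
Contribution of tall white-flowered: (117 − 75.5625)² / 75.5625 = 22.7238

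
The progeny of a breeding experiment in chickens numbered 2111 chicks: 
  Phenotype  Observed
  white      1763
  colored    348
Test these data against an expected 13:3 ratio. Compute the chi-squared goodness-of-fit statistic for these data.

7.108

Total ratio parts = 16. Expected numbers out of 2111:
  white: 2111 × 13/16 = 1715.1875
  colored: 2111 × 3/16 = 395.8125
χ² = Σ (O − E)² / E
  white: (1763 − 1715.1875)² / 1715.1875 = 1.3328
  colored: (348 − 395.8125)² / 395.8125 = 5.7756
χ² = 1.3328 + 5.7756 = 7.1084 ≈ 7.108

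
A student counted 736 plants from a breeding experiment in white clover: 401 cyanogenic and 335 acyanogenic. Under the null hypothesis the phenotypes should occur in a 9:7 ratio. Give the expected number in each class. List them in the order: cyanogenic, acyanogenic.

414, 322

Total ratio parts = 16. Expected numbers out of 736:
  cyanogenic: 736 × 9/16 = 414
  acyanogenic: 736 × 7/16 = 322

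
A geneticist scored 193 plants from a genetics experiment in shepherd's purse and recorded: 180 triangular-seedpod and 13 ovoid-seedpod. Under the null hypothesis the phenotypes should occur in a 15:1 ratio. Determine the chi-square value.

Expected counts for N = 193 under a 15:1 ratio (total parts = 16):
  triangular-seedpod: 193 × 15/16 = 180.9375
  ovoid-seedpod: 193 × 1/16 = 12.0625
χ² = Σ (O − E)² / E
  triangular-seedpod: (180 − 180.9375)² / 180.9375 = 0.0049
  ovoid-seedpod: (13 − 12.0625)² / 12.0625 = 0.0729
χ² = 0.0049 + 0.0729 = 0.0778 ≈ 0.078

0.078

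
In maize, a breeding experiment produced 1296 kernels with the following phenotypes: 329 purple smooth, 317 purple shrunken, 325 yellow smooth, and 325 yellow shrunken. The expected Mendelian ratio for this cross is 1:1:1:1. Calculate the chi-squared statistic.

The 1:1:1:1 ratio has 4 parts, so with N = 1296 the expected counts are:
  purple smooth: 1296 × 1/4 = 324
  purple shrunken: 1296 × 1/4 = 324
  yellow smooth: 1296 × 1/4 = 324
  yellow shrunken: 1296 × 1/4 = 324
χ² = Σ (O − E)² / E
  purple smooth: (329 − 324)² / 324 = 0.0772
  purple shrunken: (317 − 324)² / 324 = 0.1512
  yellow smooth: (325 − 324)² / 324 = 0.0031
  yellow shrunken: (325 − 324)² / 324 = 0.0031
χ² = 0.0772 + 0.1512 + 0.0031 + 0.0031 = 0.2346 ≈ 0.235

0.235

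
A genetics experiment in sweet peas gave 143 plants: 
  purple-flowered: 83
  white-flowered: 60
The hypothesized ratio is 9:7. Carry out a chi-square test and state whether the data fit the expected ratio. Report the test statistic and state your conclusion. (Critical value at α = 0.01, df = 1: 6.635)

The 9:7 ratio has 16 parts, so with N = 143 the expected counts are:
  purple-flowered: 143 × 9/16 = 80.4375
  white-flowered: 143 × 7/16 = 62.5625
χ² = Σ (O − E)² / E
  purple-flowered: (83 − 80.4375)² / 80.4375 = 0.0816
  white-flowered: (60 − 62.5625)² / 62.5625 = 0.1050
χ² = 0.0816 + 0.1050 = 0.1866 ≈ 0.187
Degrees of freedom = 2 − 1 = 1; critical value at α = 0.01 is 6.635.
Since 0.187 < 6.635, we fail to reject the null hypothesis — the data are consistent with the 9:7 ratio.

0.187; consistent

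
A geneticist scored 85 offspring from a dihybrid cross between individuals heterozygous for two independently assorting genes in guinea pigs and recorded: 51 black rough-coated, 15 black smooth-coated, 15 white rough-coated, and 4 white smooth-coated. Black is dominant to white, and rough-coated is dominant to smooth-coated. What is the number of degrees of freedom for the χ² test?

A dihybrid F₂ with independent assortment and complete dominance at both loci gives a 9:3:3:1 phenotypic ratio.
A goodness-of-fit test with 4 phenotype classes has df = 4 − 1 = 3.

3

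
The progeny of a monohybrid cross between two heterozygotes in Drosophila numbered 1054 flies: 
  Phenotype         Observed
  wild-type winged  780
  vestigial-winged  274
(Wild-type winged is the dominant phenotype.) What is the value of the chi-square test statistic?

For a monohybrid cross between heterozygotes with complete dominance, the expected phenotypic ratio is 3:1.
The 3:1 ratio has 4 parts, so with N = 1054 the expected counts are:
  wild-type winged: 1054 × 3/4 = 790.5
  vestigial-winged: 1054 × 1/4 = 263.5
χ² = Σ (O − E)² / E
  wild-type winged: (780 − 790.5)² / 790.5 = 0.1395
  vestigial-winged: (274 − 263.5)² / 263.5 = 0.4184
χ² = 0.1395 + 0.4184 = 0.5579 ≈ 0.558

0.558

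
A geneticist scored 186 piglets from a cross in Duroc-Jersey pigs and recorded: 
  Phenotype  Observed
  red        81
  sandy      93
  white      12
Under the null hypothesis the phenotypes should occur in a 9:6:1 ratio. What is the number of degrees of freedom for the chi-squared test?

A goodness-of-fit test with 3 phenotype classes has df = 3 − 1 = 2.

2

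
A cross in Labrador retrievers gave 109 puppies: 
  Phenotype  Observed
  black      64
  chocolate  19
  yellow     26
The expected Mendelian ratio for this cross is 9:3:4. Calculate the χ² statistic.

The 9:3:4 ratio has 16 parts, so with N = 109 the expected counts are:
  black: 109 × 9/16 = 61.3125
  chocolate: 109 × 3/16 = 20.4375
  yellow: 109 × 4/16 = 27.25
χ² = Σ (O − E)² / E
  black: (64 − 61.3125)² / 61.3125 = 0.1178
  chocolate: (19 − 20.4375)² / 20.4375 = 0.1011
  yellow: (26 − 27.25)² / 27.25 = 0.0573
χ² = 0.1178 + 0.1011 + 0.0573 = 0.2762 ≈ 0.276

0.276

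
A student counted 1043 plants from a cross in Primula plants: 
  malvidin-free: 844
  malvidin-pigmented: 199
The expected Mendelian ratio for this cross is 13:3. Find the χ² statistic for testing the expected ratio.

The 13:3 ratio has 16 parts, so with N = 1043 the expected counts are:
  malvidin-free: 1043 × 13/16 = 847.4375
  malvidin-pigmented: 1043 × 3/16 = 195.5625
χ² = Σ (O − E)² / E
  malvidin-free: (844 − 847.4375)² / 847.4375 = 0.0139
  malvidin-pigmented: (199 − 195.5625)² / 195.5625 = 0.0604
χ² = 0.0139 + 0.0604 = 0.0743 ≈ 0.074

0.074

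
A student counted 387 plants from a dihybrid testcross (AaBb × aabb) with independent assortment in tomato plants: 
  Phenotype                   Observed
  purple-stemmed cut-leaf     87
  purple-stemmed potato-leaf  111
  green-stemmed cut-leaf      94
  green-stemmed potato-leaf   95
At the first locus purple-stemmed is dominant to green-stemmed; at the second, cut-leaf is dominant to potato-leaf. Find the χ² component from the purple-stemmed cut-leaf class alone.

0.983

A dihybrid testcross with independent assortment gives a 1:1:1:1 ratio.
Expected counts for N = 387 under a 1:1:1:1 ratio (total parts = 4):
  purple-stemmed cut-leaf: 387 × 1/4 = 96.75
  purple-stemmed potato-leaf: 387 × 1/4 = 96.75
  green-stemmed cut-leaf: 387 × 1/4 = 96.75
  green-stemmed potato-leaf: 387 × 1/4 = 96.75
Contribution of purple-stemmed cut-leaf: (87 − 96.75)² / 96.75 = 0.9826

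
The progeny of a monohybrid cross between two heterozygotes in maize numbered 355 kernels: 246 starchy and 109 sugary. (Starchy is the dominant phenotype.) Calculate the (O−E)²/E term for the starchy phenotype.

For a monohybrid cross between heterozygotes with complete dominance, the expected phenotypic ratio is 3:1.
The 3:1 ratio has 4 parts, so with N = 355 the expected counts are:
  starchy: 355 × 3/4 = 266.25
  sugary: 355 × 1/4 = 88.75
Contribution of starchy: (246 − 266.25)² / 266.25 = 1.5401

1.540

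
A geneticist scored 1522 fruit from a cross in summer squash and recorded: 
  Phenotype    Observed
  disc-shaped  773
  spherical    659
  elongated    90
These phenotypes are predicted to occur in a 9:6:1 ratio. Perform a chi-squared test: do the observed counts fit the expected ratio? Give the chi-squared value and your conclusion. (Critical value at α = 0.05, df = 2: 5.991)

The 9:6:1 ratio has 16 parts, so with N = 1522 the expected counts are:
  disc-shaped: 1522 × 9/16 = 856.125
  spherical: 1522 × 6/16 = 570.75
  elongated: 1522 × 1/16 = 95.125
χ² = Σ (O − E)² / E
  disc-shaped: (773 − 856.125)² / 856.125 = 8.0710
  spherical: (659 − 570.75)² / 570.75 = 13.6453
  elongated: (90 − 95.125)² / 95.125 = 0.2761
χ² = 8.0710 + 13.6453 + 0.2761 = 21.9924 ≈ 21.992
Degrees of freedom = 3 − 1 = 2; critical value at α = 0.05 is 5.991.
Since 21.992 > 5.991, we reject the null hypothesis — the data do not fit the 9:6:1 ratio.

21.992; not consistent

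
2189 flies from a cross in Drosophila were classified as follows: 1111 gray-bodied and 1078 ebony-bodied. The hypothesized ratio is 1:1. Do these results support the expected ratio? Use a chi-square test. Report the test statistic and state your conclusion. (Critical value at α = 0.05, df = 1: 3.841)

The 1:1 ratio has 2 parts, so with N = 2189 the expected counts are:
  gray-bodied: 2189 × 1/2 = 1094.5
  ebony-bodied: 2189 × 1/2 = 1094.5
χ² = Σ (O − E)² / E
  gray-bodied: (1111 − 1094.5)² / 1094.5 = 0.2487
  ebony-bodied: (1078 − 1094.5)² / 1094.5 = 0.2487
χ² = 0.2487 + 0.2487 = 0.4974 ≈ 0.497
Degrees of freedom = 2 − 1 = 1; critical value at α = 0.05 is 3.841.
Since 0.497 < 3.841, we fail to reject the null hypothesis — the data are consistent with the 1:1 ratio.

0.497; consistent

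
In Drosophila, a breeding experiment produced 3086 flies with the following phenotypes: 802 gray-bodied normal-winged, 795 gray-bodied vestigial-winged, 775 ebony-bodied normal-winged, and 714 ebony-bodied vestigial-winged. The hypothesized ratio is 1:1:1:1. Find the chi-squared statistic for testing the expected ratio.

Total ratio parts = 4. Expected numbers out of 3086:
  gray-bodied normal-winged: 3086 × 1/4 = 771.5
  gray-bodied vestigial-winged: 3086 × 1/4 = 771.5
  ebony-bodied normal-winged: 3086 × 1/4 = 771.5
  ebony-bodied vestigial-winged: 3086 × 1/4 = 771.5
χ² = Σ (O − E)² / E
  gray-bodied normal-winged: (802 − 771.5)² / 771.5 = 1.2058
  gray-bodied vestigial-winged: (795 − 771.5)² / 771.5 = 0.7158
  ebony-bodied normal-winged: (775 − 771.5)² / 771.5 = 0.0159
  ebony-bodied vestigial-winged: (714 − 771.5)² / 771.5 = 4.2855
χ² = 1.2058 + 0.7158 + 0.0159 + 4.2855 = 6.223

6.223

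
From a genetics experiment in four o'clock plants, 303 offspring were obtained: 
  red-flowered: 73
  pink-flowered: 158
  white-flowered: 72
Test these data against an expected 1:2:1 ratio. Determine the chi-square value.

Expected counts for N = 303 under a 1:2:1 ratio (total parts = 4):
  red-flowered: 303 × 1/4 = 75.75
  pink-flowered: 303 × 2/4 = 151.5
  white-flowered: 303 × 1/4 = 75.75
χ² = Σ (O − E)² / E
  red-flowered: (73 − 75.75)² / 75.75 = 0.0998
  pink-flowered: (158 − 151.5)² / 151.5 = 0.2789
  white-flowered: (72 − 75.75)² / 75.75 = 0.1856
χ² = 0.0998 + 0.2789 + 0.1856 = 0.5643 ≈ 0.564

0.564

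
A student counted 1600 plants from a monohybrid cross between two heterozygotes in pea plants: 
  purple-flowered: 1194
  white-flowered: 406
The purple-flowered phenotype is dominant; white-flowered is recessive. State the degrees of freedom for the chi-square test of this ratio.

1

For a monohybrid cross between heterozygotes with complete dominance, the expected phenotypic ratio is 3:1.
A goodness-of-fit test with 2 phenotype classes has df = 2 − 1 = 1.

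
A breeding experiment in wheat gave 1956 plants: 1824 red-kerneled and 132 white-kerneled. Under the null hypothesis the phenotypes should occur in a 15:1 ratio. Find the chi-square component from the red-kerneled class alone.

The 15:1 ratio has 16 parts, so with N = 1956 the expected counts are:
  red-kerneled: 1956 × 15/16 = 1833.75
  white-kerneled: 1956 × 1/16 = 122.25
Contribution of red-kerneled: (1824 − 1833.75)² / 1833.75 = 0.0518

0.052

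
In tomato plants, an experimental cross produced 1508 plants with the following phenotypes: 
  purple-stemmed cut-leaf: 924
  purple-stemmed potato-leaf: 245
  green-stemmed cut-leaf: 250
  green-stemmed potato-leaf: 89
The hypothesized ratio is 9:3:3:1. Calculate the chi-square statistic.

Total ratio parts = 16. Expected numbers out of 1508:
  purple-stemmed cut-leaf: 1508 × 9/16 = 848.25
  purple-stemmed potato-leaf: 1508 × 3/16 = 282.75
  green-stemmed cut-leaf: 1508 × 3/16 = 282.75
  green-stemmed potato-leaf: 1508 × 1/16 = 94.25
χ² = Σ (O − E)² / E
  purple-stemmed cut-leaf: (924 − 848.25)² / 848.25 = 6.7646
  purple-stemmed potato-leaf: (245 − 282.75)² / 282.75 = 5.0400
  green-stemmed cut-leaf: (250 − 282.75)² / 282.75 = 3.7933
  green-stemmed potato-leaf: (89 − 94.25)² / 94.25 = 0.2924
χ² = 6.7646 + 5.0400 + 3.7933 + 0.2924 = 15.8903 ≈ 15.890

15.890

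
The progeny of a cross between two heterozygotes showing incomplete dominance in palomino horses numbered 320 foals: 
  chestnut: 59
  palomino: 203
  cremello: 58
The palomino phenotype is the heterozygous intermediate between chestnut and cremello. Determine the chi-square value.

With incomplete dominance, a heterozygote × heterozygote cross gives a 1:2:1 phenotypic ratio.
The 1:2:1 ratio has 4 parts, so with N = 320 the expected counts are:
  chestnut: 320 × 1/4 = 80
  palomino: 320 × 2/4 = 160
  cremello: 320 × 1/4 = 80
χ² = Σ (O − E)² / E
  chestnut: (59 − 80)² / 80 = 5.5125
  palomino: (203 − 160)² / 160 = 11.5563
  cremello: (58 − 80)² / 80 = 6.0500
χ² = 5.5125 + 11.5563 + 6.0500 = 23.1188 ≈ 23.119

23.119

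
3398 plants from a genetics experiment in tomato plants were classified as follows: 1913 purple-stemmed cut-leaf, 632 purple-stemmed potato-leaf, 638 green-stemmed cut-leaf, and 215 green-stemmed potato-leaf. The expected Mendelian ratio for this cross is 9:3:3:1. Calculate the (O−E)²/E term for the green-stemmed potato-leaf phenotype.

0.032

Total ratio parts = 16. Expected numbers out of 3398:
  purple-stemmed cut-leaf: 3398 × 9/16 = 1911.375
  purple-stemmed potato-leaf: 3398 × 3/16 = 637.125
  green-stemmed cut-leaf: 3398 × 3/16 = 637.125
  green-stemmed potato-leaf: 3398 × 1/16 = 212.375
Contribution of green-stemmed potato-leaf: (215 − 212.375)² / 212.375 = 0.0324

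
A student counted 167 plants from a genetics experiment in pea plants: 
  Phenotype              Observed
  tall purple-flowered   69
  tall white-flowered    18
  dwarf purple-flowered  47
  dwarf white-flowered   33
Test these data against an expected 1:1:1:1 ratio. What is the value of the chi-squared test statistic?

33.790

The 1:1:1:1 ratio has 4 parts, so with N = 167 the expected counts are:
  tall purple-flowered: 167 × 1/4 = 41.75
  tall white-flowered: 167 × 1/4 = 41.75
  dwarf purple-flowered: 167 × 1/4 = 41.75
  dwarf white-flowered: 167 × 1/4 = 41.75
χ² = Σ (O − E)² / E
  tall purple-flowered: (69 − 41.75)² / 41.75 = 17.7859
  tall white-flowered: (18 − 41.75)² / 41.75 = 13.5105
  dwarf purple-flowered: (47 − 41.75)² / 41.75 = 0.6602
  dwarf white-flowered: (33 − 41.75)² / 41.75 = 1.8338
χ² = 17.7859 + 13.5105 + 0.6602 + 1.8338 = 33.7904 ≈ 33.790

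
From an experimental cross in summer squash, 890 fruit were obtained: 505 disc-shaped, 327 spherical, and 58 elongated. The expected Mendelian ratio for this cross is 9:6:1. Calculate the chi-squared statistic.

0.276

Total ratio parts = 16. Expected numbers out of 890:
  disc-shaped: 890 × 9/16 = 500.625
  spherical: 890 × 6/16 = 333.75
  elongated: 890 × 1/16 = 55.625
χ² = Σ (O − E)² / E
  disc-shaped: (505 − 500.625)² / 500.625 = 0.0382
  spherical: (327 − 333.75)² / 333.75 = 0.1365
  elongated: (58 − 55.625)² / 55.625 = 0.1014
χ² = 0.0382 + 0.1365 + 0.1014 = 0.2761 ≈ 0.276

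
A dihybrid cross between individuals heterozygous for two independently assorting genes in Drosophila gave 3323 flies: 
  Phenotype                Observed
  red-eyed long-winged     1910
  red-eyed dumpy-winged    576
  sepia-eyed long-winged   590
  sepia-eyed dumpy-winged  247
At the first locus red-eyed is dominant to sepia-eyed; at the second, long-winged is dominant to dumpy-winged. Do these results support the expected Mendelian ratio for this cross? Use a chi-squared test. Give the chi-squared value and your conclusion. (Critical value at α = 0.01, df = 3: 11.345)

A dihybrid F₂ with independent assortment and complete dominance at both loci gives a 9:3:3:1 phenotypic ratio.
Under the 9:3:3:1 hypothesis (Σ ratio = 16, N = 3323):
  red-eyed long-winged: 3323 × 9/16 = 1869.1875
  red-eyed dumpy-winged: 3323 × 3/16 = 623.0625
  sepia-eyed long-winged: 3323 × 3/16 = 623.0625
  sepia-eyed dumpy-winged: 3323 × 1/16 = 207.6875
χ² = Σ (O − E)² / E
  red-eyed long-winged: (1910 − 1869.1875)² / 1869.1875 = 0.8911
  red-eyed dumpy-winged: (576 − 623.0625)² / 623.0625 = 3.5548
  sepia-eyed long-winged: (590 − 623.0625)² / 623.0625 = 1.7544
  sepia-eyed dumpy-winged: (247 − 207.6875)² / 207.6875 = 7.4413
χ² = 0.8911 + 3.5548 + 1.7544 + 7.4413 = 13.6416 ≈ 13.642
Degrees of freedom = 4 − 1 = 3; critical value at α = 0.01 is 11.345.
Since 13.642 > 11.345, we reject the null hypothesis — the data do not fit the 9:3:3:1 ratio.

13.642; not consistent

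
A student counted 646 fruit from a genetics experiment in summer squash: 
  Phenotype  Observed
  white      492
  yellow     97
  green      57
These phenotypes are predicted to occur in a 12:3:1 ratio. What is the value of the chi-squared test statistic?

11.767

Total ratio parts = 16. Expected numbers out of 646:
  white: 646 × 12/16 = 484.5
  yellow: 646 × 3/16 = 121.125
  green: 646 × 1/16 = 40.375
χ² = Σ (O − E)² / E
  white: (492 − 484.5)² / 484.5 = 0.1161
  yellow: (97 − 121.125)² / 121.125 = 4.8051
  green: (57 − 40.375)² / 40.375 = 6.8456
χ² = 0.1161 + 4.8051 + 6.8456 = 11.7668 ≈ 11.767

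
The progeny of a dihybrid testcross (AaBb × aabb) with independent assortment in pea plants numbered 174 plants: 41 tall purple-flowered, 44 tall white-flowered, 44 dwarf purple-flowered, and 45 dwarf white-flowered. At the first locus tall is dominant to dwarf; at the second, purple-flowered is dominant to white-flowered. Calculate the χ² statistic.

0.207

A dihybrid testcross with independent assortment gives a 1:1:1:1 ratio.
Total ratio parts = 4. Expected numbers out of 174:
  tall purple-flowered: 174 × 1/4 = 43.5
  tall white-flowered: 174 × 1/4 = 43.5
  dwarf purple-flowered: 174 × 1/4 = 43.5
  dwarf white-flowered: 174 × 1/4 = 43.5
χ² = Σ (O − E)² / E
  tall purple-flowered: (41 − 43.5)² / 43.5 = 0.1437
  tall white-flowered: (44 − 43.5)² / 43.5 = 0.0057
  dwarf purple-flowered: (44 − 43.5)² / 43.5 = 0.0057
  dwarf white-flowered: (45 − 43.5)² / 43.5 = 0.0517
χ² = 0.1437 + 0.0057 + 0.0057 + 0.0517 = 0.2068 ≈ 0.207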